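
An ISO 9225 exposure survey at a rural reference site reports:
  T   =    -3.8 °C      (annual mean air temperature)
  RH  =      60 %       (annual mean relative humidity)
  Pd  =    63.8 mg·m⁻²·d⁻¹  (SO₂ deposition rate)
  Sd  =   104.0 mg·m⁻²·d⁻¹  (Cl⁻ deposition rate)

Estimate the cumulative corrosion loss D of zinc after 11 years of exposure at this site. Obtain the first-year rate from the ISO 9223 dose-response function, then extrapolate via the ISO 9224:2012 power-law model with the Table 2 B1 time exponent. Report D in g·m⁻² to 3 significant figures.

D(11) = 52.2 g·m⁻²

zinc: f(T) = +0.038·(T−10) [T≤10 °C] = -0.5244
  sulphur-dioxide contribution → 0.751 μm/a
  chloride contribution → 0.289 μm/a
  total first-year rate 1.04 μm/a
ISO 9224: D(t) = r_corr · t^b with b = 0.813 (zinc, B1)
  D(11) = 1.04 × 11^0.813 = 1.04 × 7.025 = 7.306 μm
  Mass loss = 7.306 μm × 7.14 g/cm³ = 52.16 g·m⁻²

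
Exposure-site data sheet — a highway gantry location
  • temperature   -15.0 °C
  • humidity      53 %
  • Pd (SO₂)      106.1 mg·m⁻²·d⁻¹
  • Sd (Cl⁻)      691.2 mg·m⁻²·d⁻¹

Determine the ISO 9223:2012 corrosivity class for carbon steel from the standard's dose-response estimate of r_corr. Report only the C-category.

C2

carbon steel: f(T) = +0.150·(T−10) [T≤10 °C] = -3.7500
  SO₂ term: 1.77·106.1^0.52·exp(0.02·53-3.7500) = 1.359
  Sd branch = 0.102·Sd^0.62·e^(0.033·RH+0.04·T) = 18.54 μm/a
  r_corr = 1.359 + 18.54 = 19.9 μm/a
ISO 9223 Table 2 (carbon steel): 1.3 < 19.9 ≤ 25 μm/a ⇒ C2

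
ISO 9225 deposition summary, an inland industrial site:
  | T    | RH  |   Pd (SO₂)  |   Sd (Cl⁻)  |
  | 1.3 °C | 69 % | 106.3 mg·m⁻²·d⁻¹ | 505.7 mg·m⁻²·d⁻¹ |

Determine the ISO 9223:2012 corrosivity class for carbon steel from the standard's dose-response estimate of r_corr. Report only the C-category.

carbon steel: f(T) = +0.150·(T−10) [T≤10 °C] = -1.3050
  sulphur-dioxide contribution → 21.59 μm/a
  chloride contribution → 49.71 μm/a
  ⇒ r_corr(carbon steel) = 71.31 μm/a
Category bounds: 50…80 μm/a bracket r_corr ⇒ C4

C4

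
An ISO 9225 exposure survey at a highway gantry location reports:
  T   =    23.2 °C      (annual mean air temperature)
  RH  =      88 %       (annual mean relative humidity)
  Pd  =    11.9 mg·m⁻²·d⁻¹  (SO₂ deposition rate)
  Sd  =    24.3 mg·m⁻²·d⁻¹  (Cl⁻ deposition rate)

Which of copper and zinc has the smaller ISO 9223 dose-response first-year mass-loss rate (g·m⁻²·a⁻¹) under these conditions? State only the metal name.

copper: T>10 °C ⇒ hinge -0.080·(23.2−10) = -1.0560
  SO₂ term: 0.0053·11.9^0.26·exp(0.059·88-1.0560) = 0.6312
  Sd branch = 0.01025·Sd^0.27·e^(0.036·RH+0.049·T) = 1.796 μm/a
  r_corr = 0.6312 + 1.796 = 2.428 μm/a
  mass loss = 2.428 μm/a × 8.96 g/cm³ = 21.75 g·m⁻²·a⁻¹
zinc: f(T) = -0.071·(T−10) [T>10 °C] = -0.9372
  Pd branch = 0.0129·Pd^0.44·e^(0.046·RH+f) = 0.8607 μm/a
  Sd branch = 0.0175·Sd^0.57·e^(0.008·RH+0.085·T) = 1.567 μm/a
  r_corr = 0.8607 + 1.567 = 2.427 μm/a
  mass loss = 2.427 μm/a × 7.14 g/cm³ = 17.33 g·m⁻²·a⁻¹
Ordering by g·m⁻²·a⁻¹: copper (21.8) > zinc (17.3)

zinc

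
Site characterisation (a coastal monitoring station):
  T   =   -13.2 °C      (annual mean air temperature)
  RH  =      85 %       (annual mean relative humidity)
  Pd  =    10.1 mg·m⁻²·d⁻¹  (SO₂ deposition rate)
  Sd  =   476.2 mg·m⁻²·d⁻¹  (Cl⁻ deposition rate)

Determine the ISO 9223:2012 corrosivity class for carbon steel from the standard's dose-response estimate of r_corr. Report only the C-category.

carbon steel: temperature factor f = +0.150·(-23.2) = -3.4800
  sulphur-dioxide contribution → 0.9935 μm/a
  chloride contribution → 45.47 μm/a
  ⇒ r_corr(carbon steel) = 46.46 μm/a
46.5 μm/a falls in (25, 50] for carbon steel → category C3

C3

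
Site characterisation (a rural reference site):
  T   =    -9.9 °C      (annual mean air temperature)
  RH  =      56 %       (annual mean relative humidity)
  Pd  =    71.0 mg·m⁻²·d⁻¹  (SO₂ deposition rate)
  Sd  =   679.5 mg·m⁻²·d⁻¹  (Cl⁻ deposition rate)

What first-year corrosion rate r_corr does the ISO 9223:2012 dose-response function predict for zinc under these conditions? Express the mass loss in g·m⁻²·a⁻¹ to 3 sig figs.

r_corr = 7.18 g·m⁻²·a⁻¹

zinc: temperature factor f = +0.038·(-19.9) = -0.7562
  Pd branch = 0.0129·Pd^0.44·e^(0.046·RH+f) = 0.5194 μm/a
  Cl⁻ term: 0.0175·679.5^0.57·exp(0.008·56+0.085·-9.9) = 0.4858
  r_corr = 0.5194 + 0.4858 = 1.005 μm/a
Convert to mass loss: 1.005 μm/a × 7.14 g/cm³ = 7.177 g·m⁻²·a⁻¹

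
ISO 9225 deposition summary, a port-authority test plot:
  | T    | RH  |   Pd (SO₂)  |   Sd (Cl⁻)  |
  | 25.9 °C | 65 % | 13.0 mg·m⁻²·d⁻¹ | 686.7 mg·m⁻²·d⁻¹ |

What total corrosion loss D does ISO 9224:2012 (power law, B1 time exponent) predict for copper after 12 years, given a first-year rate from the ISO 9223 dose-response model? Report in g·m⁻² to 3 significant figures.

D(12) = 110 g·m⁻²

copper: T>10 °C ⇒ hinge -0.080·(25.9−10) = -1.2720
  sulphur-dioxide contribution → 0.134 μm/a
  chloride contribution → 2.208 μm/a
  ⇒ r_corr(copper) = 2.342 μm/a
ISO 9224: D(t) = r_corr · t^b with b = 0.667 (copper, B1)
  D(12) = 2.342 × 12^0.667 = 2.342 × 5.246 = 12.29 μm
  Mass loss = 12.29 μm × 8.96 g/cm³ = 110.1 g·m⁻²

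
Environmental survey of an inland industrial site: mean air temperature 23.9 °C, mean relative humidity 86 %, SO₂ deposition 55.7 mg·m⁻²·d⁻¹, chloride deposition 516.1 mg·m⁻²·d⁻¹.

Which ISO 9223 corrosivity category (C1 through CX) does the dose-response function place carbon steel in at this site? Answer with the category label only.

CX

carbon steel: T>10 °C ⇒ hinge -0.054·(23.9−10) = -0.7506
  Pd branch = 1.77·Pd^0.52·e^(0.02·RH+f) = 37.74 μm/a
  Cl⁻ term: 0.102·516.1^0.62·exp(0.033·86+0.04·23.9) = 217.9
  r_corr = 37.74 + 217.9 = 255.6 μm/a
Category bounds: 200…700 μm/a bracket r_corr ⇒ CX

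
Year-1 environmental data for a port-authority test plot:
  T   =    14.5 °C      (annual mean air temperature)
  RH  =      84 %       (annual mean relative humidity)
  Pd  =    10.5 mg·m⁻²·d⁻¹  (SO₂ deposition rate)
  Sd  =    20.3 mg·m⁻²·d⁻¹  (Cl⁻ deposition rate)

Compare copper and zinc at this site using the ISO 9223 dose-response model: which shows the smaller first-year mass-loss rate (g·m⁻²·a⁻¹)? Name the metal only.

copper: f(T) = -0.080·(T−10) [T>10 °C] = -0.3600
  Pd branch = 0.0053·Pd^0.26·e^(0.059·RH+f) = 0.9678 μm/a
  Sd branch = 0.01025·Sd^0.27·e^(0.036·RH+0.049·T) = 0.9674 μm/a
  sum: 0.9678 + 0.9674 → r_corr = 1.935 μm/a
  mass loss = 1.935 μm/a × 8.96 g/cm³ = 17.34 g·m⁻²·a⁻¹
zinc: T>10 °C ⇒ hinge -0.071·(14.5−10) = -0.3195
  Pd branch = 0.0129·Pd^0.44·e^(0.046·RH+f) = 1.257 μm/a
  Cl⁻ term: 0.0175·20.3^0.57·exp(0.008·84+0.085·14.5) = 0.6538
  sum: 1.257 + 0.6538 → r_corr = 1.911 μm/a
  mass loss = 1.911 μm/a × 7.14 g/cm³ = 13.64 g·m⁻²·a⁻¹
Ordering by g·m⁻²·a⁻¹: copper (17.3) > zinc (13.6)

zinc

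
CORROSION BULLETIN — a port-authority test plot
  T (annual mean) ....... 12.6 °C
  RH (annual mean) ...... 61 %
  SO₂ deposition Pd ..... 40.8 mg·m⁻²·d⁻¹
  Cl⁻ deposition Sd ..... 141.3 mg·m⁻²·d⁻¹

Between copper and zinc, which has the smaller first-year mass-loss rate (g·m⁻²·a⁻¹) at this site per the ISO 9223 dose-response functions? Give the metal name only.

copper: f(T) = -0.080·(T−10) [T>10 °C] = -0.2080
  SO₂ term: 0.0053·40.8^0.26·exp(0.059·61-0.2080) = 0.4128
  Cl⁻ term: 0.01025·141.3^0.27·exp(0.036·61+0.049·12.6) = 0.6503
  r_corr = 0.4128 + 0.6503 = 1.063 μm/a
  mass loss = 1.063 μm/a × 8.96 g/cm³ = 9.525 g·m⁻²·a⁻¹
zinc: T>10 °C ⇒ hinge -0.071·(12.6−10) = -0.1846
  Pd branch = 0.0129·Pd^0.44·e^(0.046·RH+f) = 0.9073 μm/a
  Cl⁻ term: 0.0175·141.3^0.57·exp(0.008·61+0.085·12.6) = 1.399
  sum: 0.9073 + 1.399 → r_corr = 2.306 μm/a
  mass loss = 2.306 μm/a × 7.14 g/cm³ = 16.46 g·m⁻²·a⁻¹
Ordering by g·m⁻²·a⁻¹: zinc (16.5) > copper (9.53)

copper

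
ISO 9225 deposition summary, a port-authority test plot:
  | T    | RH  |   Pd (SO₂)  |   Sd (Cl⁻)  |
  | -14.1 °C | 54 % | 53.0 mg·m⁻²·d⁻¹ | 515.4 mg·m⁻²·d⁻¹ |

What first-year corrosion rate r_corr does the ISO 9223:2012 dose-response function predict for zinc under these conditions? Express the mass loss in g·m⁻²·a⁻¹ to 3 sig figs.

zinc: f(T) = +0.038·(T−10) [T≤10 °C] = -0.9158
  sulphur-dioxide contribution → 0.3551 μm/a
  chloride contribution → 0.2858 μm/a
  total first-year rate 0.6409 μm/a
Convert to mass loss: 0.6409 μm/a × 7.14 g/cm³ = 4.576 g·m⁻²·a⁻¹

r_corr = 4.58 g·m⁻²·a⁻¹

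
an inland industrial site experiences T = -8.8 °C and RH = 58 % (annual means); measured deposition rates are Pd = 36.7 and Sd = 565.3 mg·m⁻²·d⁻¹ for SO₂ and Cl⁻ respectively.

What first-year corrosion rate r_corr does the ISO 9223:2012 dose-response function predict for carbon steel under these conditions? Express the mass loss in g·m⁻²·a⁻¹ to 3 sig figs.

r_corr = 211 g·m⁻²·a⁻¹

carbon steel: f(T) = +0.150·(T−10) [T≤10 °C] = -2.8200
  sulphur-dioxide contribution → 2.191 μm/a
  chloride contribution → 24.74 μm/a
  ⇒ r_corr(carbon steel) = 26.93 μm/a
Convert to mass loss: 26.93 μm/a × 7.85 g/cm³ = 211.4 g·m⁻²·a⁻¹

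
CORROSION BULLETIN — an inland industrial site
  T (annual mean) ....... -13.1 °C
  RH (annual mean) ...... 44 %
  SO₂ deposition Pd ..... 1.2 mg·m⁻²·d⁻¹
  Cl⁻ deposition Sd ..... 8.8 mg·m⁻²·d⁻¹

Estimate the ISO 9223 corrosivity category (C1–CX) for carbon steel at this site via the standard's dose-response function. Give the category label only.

C1

carbon steel: T≤10 °C ⇒ hinge +0.150·(-13.1−10) = -3.4650
  Pd branch = 1.77·Pd^0.52·e^(0.02·RH+f) = 0.1467 μm/a
  Sd branch = 0.102·Sd^0.62·e^(0.033·RH+0.04·T) = 0.9936 μm/a
  r_corr = 0.1467 + 0.9936 = 1.14 μm/a
ISO 9223 Table 2 (carbon steel): 0 < 1.14 ≤ 1.3 μm/a ⇒ C1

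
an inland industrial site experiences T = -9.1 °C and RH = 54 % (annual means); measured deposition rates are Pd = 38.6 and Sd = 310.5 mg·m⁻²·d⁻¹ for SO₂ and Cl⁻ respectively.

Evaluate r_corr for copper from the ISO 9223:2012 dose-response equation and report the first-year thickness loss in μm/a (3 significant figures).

copper: T≤10 °C ⇒ hinge +0.126·(-9.1−10) = -2.4066
  sulphur-dioxide contribution → 0.02987 μm/a
  chloride contribution → 0.2159 μm/a
  total first-year rate 0.2457 μm/a

r_corr = 0.246 μm/a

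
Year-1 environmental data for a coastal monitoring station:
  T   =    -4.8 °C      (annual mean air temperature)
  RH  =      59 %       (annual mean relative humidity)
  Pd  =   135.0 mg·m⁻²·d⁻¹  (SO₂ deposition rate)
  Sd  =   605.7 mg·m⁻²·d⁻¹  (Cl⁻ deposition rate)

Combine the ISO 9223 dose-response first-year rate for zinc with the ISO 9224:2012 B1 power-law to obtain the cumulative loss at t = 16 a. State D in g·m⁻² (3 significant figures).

zinc: f(T) = +0.038·(T−10) [T≤10 °C] = -0.5624
  SO₂ term: 0.0129·135.0^0.44·exp(0.046·59-0.5624) = 0.9602
  Cl⁻ term: 0.0175·605.7^0.57·exp(0.008·59+0.085·-4.8) = 0.719
  sum: 0.9602 + 0.719 → r_corr = 1.679 μm/a
Power-law: D(16) = r_corr · 16^0.813
  D(16) = 1.679 × 16^0.813 = 1.679 × 9.527 = 16 μm
  Mass loss = 16 μm × 7.14 g/cm³ = 114.2 g·m⁻²

D(16) = 114 g·m⁻²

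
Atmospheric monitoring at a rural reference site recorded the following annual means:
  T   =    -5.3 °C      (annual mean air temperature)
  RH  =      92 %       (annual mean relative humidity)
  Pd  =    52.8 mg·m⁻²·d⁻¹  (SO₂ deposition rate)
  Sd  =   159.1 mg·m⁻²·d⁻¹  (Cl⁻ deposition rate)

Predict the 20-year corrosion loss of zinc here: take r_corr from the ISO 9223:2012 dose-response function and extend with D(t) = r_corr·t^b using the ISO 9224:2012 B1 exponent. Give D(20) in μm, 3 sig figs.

zinc: f(T) = +0.038·(T−10) [T≤10 °C] = -0.5814
  Pd branch = 0.0129·Pd^0.44·e^(0.046·RH+f) = 2.844 μm/a
  Cl⁻ term: 0.0175·159.1^0.57·exp(0.008·92+0.085·-5.3) = 0.4188
  sum: 2.844 + 0.4188 → r_corr = 3.263 μm/a
ISO 9224: D(t) = r_corr · t^b with b = 0.813 (zinc, B1)
  D(20) = 3.263 × 20^0.813 = 3.263 × 11.42 = 37.27 μm

D(20) = 37.3 μm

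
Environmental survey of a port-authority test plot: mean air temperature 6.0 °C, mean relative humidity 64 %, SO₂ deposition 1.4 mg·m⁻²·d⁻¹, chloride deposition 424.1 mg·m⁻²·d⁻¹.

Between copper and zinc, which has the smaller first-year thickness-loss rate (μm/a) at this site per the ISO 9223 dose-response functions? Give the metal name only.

copper: T≤10 °C ⇒ hinge +0.126·(6.0−10) = -0.5040
  Pd branch = 0.0053·Pd^0.26·e^(0.059·RH+f) = 0.1525 μm/a
  Sd branch = 0.01025·Sd^0.27·e^(0.036·RH+0.049·T) = 0.7054 μm/a
  sum: 0.1525 + 0.7054 → r_corr = 0.8579 μm/a
zinc: T≤10 °C ⇒ hinge +0.038·(6.0−10) = -0.1520
  SO₂ term: 0.0129·1.4^0.44·exp(0.046·64-0.1520) = 0.244
  Sd branch = 0.0175·Sd^0.57·e^(0.008·RH+0.085·T) = 1.529 μm/a
  r_corr = 0.244 + 1.529 = 1.774 μm/a
Ordering by μm/a: zinc (1.77) > copper (0.858)

copper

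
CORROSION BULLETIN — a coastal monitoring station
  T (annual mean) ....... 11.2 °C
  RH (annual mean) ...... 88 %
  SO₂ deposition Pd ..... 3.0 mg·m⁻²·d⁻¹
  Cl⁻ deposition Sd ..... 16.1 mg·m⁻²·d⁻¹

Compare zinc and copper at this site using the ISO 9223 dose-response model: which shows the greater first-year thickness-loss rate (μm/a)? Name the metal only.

copper

zinc: f(T) = -0.071·(T−10) [T>10 °C] = -0.0852
  SO₂ term: 0.0129·3.0^0.44·exp(0.046·88-0.0852) = 1.1
  Cl⁻ term: 0.0175·16.1^0.57·exp(0.008·88+0.085·11.2) = 0.4468
  sum: 1.1 + 0.4468 → r_corr = 1.547 μm/a
copper: temperature factor f = -0.080·(1.2) = -0.0960
  SO₂ term: 0.0053·3.0^0.26·exp(0.059·88-0.0960) = 1.152
  Cl⁻ term: 0.01025·16.1^0.27·exp(0.036·88+0.049·11.2) = 0.8928
  sum: 1.152 + 0.8928 → r_corr = 2.045 μm/a
Ordering by μm/a: copper (2.04) > zinc (1.55)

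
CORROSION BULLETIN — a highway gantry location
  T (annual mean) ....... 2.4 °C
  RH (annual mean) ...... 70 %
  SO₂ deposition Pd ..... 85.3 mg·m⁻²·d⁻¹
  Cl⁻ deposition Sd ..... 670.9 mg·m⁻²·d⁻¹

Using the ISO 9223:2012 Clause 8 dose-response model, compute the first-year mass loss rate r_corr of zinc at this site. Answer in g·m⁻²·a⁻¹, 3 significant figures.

zinc: f(T) = +0.038·(T−10) [T≤10 °C] = -0.2888
  sulphur-dioxide contribution → 1.711 μm/a
  chloride contribution → 1.535 μm/a
  ⇒ r_corr(zinc) = 3.246 μm/a
Convert to mass loss: 3.246 μm/a × 7.14 g/cm³ = 23.17 g·m⁻²·a⁻¹

r_corr = 23.2 g·m⁻²·a⁻¹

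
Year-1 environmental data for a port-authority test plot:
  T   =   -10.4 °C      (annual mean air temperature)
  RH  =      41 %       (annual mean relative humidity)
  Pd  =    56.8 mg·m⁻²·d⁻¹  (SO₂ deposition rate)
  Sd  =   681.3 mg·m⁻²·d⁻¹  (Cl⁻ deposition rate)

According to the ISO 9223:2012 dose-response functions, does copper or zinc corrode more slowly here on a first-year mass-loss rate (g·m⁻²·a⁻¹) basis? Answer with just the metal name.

copper: temperature factor f = +0.126·(-20.4) = -2.5704
  sulphur-dioxide contribution → 0.01302 μm/a
  chloride contribution → 0.1568 μm/a
  ⇒ r_corr(copper) = 0.1699 μm/a
  mass loss = 0.1699 μm/a × 8.96 g/cm³ = 1.522 g·m⁻²·a⁻¹
zinc: T≤10 °C ⇒ hinge +0.038·(-10.4−10) = -0.7752
  sulphur-dioxide contribution → 0.2317 μm/a
  chloride contribution → 0.4136 μm/a
  ⇒ r_corr(zinc) = 0.6453 μm/a
  mass loss = 0.6453 μm/a × 7.14 g/cm³ = 4.607 g·m⁻²·a⁻¹
Ordering by g·m⁻²·a⁻¹: zinc (4.61) > copper (1.52)

copper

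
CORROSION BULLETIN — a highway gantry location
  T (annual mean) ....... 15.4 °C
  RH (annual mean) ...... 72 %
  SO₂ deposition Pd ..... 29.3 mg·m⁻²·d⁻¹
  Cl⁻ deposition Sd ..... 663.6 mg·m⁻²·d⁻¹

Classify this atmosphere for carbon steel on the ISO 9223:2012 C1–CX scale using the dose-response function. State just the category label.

carbon steel: f(T) = -0.054·(T−10) [T>10 °C] = -0.2916
  SO₂ term: 1.77·29.3^0.52·exp(0.02·72-0.2916) = 32.32
  Sd branch = 0.102·Sd^0.62·e^(0.033·RH+0.04·T) = 114.2 μm/a
  r_corr = 32.32 + 114.2 = 146.5 μm/a
147 μm/a falls in (80, 200] for carbon steel → category C5

C5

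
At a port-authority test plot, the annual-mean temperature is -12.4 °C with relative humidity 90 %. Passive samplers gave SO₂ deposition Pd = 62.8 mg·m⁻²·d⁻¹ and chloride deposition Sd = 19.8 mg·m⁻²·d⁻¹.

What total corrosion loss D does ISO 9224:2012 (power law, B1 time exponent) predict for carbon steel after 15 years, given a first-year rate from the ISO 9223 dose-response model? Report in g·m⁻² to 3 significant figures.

carbon steel: f(T) = +0.150·(T−10) [T≤10 °C] = -3.3600
  Pd branch = 1.77·Pd^0.52·e^(0.02·RH+f) = 3.202 μm/a
  Cl⁻ term: 0.102·19.8^0.62·exp(0.033·90+0.04·-12.4) = 7.709
  r_corr = 3.202 + 7.709 = 10.91 μm/a
Power-law: D(15) = r_corr · 15^0.523
  D(15) = 10.91 × 15^0.523 = 10.91 × 4.122 = 44.97 μm
  Mass loss = 44.97 μm × 7.85 g/cm³ = 353 g·m⁻²

D(15) = 353 g·m⁻²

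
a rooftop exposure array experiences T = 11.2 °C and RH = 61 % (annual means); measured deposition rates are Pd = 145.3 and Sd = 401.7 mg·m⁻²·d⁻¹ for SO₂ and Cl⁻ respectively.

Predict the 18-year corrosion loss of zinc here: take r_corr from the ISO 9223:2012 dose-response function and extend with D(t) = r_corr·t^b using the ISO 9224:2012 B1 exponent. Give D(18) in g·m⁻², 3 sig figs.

D(18) = 300 g·m⁻²

zinc: f(T) = -0.071·(T−10) [T>10 °C] = -0.0852
  Pd branch = 0.0129·Pd^0.44·e^(0.046·RH+f) = 1.752 μm/a
  Cl⁻ term: 0.0175·401.7^0.57·exp(0.008·61+0.085·11.2) = 2.252
  r_corr = 1.752 + 2.252 = 4.005 μm/a
Long-term exponent b (ISO 9224 Table 2, B1) = 0.813
  D(18) = 4.005 × 18^0.813 = 4.005 × 10.48 = 41.99 μm
  Mass loss = 41.99 μm × 7.14 g/cm³ = 299.8 g·m⁻²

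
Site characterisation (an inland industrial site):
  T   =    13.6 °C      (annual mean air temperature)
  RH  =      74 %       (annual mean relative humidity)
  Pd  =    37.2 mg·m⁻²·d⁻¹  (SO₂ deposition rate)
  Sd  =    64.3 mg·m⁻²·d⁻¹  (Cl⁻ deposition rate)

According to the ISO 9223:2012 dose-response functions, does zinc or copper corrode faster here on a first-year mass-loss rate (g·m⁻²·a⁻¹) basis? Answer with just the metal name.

zinc: T>10 °C ⇒ hinge -0.071·(13.6−10) = -0.2556
  sulphur-dioxide contribution → 1.476 μm/a
  chloride contribution → 1.079 μm/a
  total first-year rate 2.554 μm/a
  mass loss = 2.554 μm/a × 7.14 g/cm³ = 18.24 g·m⁻²·a⁻¹
copper: temperature factor f = -0.080·(3.6) = -0.2880
  sulphur-dioxide contribution → 0.8011 μm/a
  chloride contribution → 0.8817 μm/a
  total first-year rate 1.683 μm/a
  mass loss = 1.683 μm/a × 8.96 g/cm³ = 15.08 g·m⁻²·a⁻¹
Ordering by g·m⁻²·a⁻¹: zinc (18.2) > copper (15.1)

zinc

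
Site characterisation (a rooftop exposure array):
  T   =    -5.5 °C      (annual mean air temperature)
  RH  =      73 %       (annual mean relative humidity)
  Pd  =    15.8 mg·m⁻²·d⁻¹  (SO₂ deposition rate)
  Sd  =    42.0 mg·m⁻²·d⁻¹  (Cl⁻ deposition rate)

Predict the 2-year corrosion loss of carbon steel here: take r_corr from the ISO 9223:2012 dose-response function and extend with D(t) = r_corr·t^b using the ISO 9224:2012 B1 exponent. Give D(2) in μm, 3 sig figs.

D(2) = 17.8 μm

carbon steel: temperature factor f = +0.150·(-15.5) = -2.3250
  SO₂ term: 1.77·15.8^0.52·exp(0.02·73-2.3250) = 3.13
  Sd branch = 0.102·Sd^0.62·e^(0.033·RH+0.04·T) = 9.24 μm/a
  sum: 3.13 + 9.24 → r_corr = 12.37 μm/a
ISO 9224: D(t) = r_corr · t^b with b = 0.523 (carbon steel, B1)
  D(2) = 12.37 × 2^0.523 = 12.37 × 1.437 = 17.78 μm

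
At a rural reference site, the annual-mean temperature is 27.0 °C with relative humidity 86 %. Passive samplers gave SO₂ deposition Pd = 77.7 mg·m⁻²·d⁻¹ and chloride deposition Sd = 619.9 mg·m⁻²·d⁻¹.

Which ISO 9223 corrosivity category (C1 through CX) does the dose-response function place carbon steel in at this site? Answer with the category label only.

CX

carbon steel: f(T) = -0.054·(T−10) [T>10 °C] = -0.9180
  sulphur-dioxide contribution → 37.96 μm/a
  chloride contribution → 276.3 μm/a
  total first-year rate 314.3 μm/a
314 μm/a falls in (200, 700] for carbon steel → category CX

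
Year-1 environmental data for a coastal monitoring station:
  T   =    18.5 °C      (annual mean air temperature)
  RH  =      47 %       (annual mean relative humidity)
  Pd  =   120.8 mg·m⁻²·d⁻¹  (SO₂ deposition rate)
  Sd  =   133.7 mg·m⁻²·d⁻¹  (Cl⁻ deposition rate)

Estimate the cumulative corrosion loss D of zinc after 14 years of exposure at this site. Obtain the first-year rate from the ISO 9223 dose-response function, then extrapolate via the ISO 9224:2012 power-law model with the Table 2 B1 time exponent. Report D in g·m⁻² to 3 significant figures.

D(14) = 153 g·m⁻²

zinc: f(T) = -0.071·(T−10) [T>10 °C] = -0.6035
  Pd branch = 0.0129·Pd^0.44·e^(0.046·RH+f) = 0.5053 μm/a
  Cl⁻ term: 0.0175·133.7^0.57·exp(0.008·47+0.085·18.5) = 2.001
  sum: 0.5053 + 2.001 → r_corr = 2.506 μm/a
Power-law: D(14) = r_corr · 14^0.813
  D(14) = 2.506 × 14^0.813 = 2.506 × 8.547 = 21.42 μm
  Mass loss = 21.42 μm × 7.14 g/cm³ = 152.9 g·m⁻²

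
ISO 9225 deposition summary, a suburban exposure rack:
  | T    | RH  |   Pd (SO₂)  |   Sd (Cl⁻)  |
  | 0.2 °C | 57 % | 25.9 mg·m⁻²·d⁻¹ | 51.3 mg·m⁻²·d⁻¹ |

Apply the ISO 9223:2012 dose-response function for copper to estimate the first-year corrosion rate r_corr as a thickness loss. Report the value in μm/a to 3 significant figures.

r_corr = 0.337 μm/a

copper: T≤10 °C ⇒ hinge +0.126·(0.2−10) = -1.2348
  Pd branch = 0.0053·Pd^0.26·e^(0.059·RH+f) = 0.1038 μm/a
  Cl⁻ term: 0.01025·51.3^0.27·exp(0.036·57+0.049·0.2) = 0.2333
  r_corr = 0.1038 + 0.2333 = 0.337 μm/a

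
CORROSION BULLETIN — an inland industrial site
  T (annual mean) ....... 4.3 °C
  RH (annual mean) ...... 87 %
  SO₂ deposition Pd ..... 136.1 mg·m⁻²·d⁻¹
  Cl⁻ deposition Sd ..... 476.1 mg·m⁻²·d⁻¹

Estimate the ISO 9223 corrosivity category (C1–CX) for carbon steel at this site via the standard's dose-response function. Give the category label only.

C5

carbon steel: T≤10 °C ⇒ hinge +0.150·(4.3−10) = -0.8550
  sulphur-dioxide contribution → 55.2 μm/a
  chloride contribution → 97.8 μm/a
  ⇒ r_corr(carbon steel) = 153 μm/a
153 μm/a falls in (80, 200] for carbon steel → category C5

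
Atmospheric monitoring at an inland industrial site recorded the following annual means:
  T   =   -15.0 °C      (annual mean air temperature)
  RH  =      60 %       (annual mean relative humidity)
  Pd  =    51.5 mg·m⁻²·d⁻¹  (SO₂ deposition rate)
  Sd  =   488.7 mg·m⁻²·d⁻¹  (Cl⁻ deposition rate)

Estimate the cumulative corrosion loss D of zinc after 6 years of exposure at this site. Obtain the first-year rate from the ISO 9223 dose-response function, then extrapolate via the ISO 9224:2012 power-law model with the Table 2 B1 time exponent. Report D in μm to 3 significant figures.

D(6) = 3.07 μm

zinc: T≤10 °C ⇒ hinge +0.038·(-15.0−10) = -0.9500
  sulphur-dioxide contribution → 0.4465 μm/a
  chloride contribution → 0.2695 μm/a
  ⇒ r_corr(zinc) = 0.716 μm/a
Power-law: D(6) = r_corr · 6^0.813
  D(6) = 0.716 × 6^0.813 = 0.716 × 4.292 = 3.073 μm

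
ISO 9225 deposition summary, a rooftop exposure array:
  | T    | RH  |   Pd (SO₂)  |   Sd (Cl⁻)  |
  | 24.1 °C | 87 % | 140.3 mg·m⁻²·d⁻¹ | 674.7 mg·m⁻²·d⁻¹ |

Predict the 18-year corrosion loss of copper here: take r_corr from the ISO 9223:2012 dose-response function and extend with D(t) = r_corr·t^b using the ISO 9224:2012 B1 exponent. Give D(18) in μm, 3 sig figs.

copper: f(T) = -0.080·(T−10) [T>10 °C] = -1.1280
  SO₂ term: 0.0053·140.3^0.26·exp(0.059·87-1.1280) = 1.052
  Sd branch = 0.01025·Sd^0.27·e^(0.036·RH+0.049·T) = 4.443 μm/a
  r_corr = 1.052 + 4.443 = 5.494 μm/a
Power-law: D(18) = r_corr · 18^0.667
  D(18) = 5.494 × 18^0.667 = 5.494 × 6.875 = 37.77 μm

D(18) = 37.8 μm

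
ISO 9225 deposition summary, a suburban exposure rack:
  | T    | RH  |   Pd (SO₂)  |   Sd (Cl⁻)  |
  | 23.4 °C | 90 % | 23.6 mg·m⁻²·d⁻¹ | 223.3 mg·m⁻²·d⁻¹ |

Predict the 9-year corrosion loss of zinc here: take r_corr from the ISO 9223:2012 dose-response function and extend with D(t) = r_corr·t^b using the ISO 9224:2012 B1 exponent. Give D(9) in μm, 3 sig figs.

D(9) = 41.7 μm

zinc: f(T) = -0.071·(T−10) [T>10 °C] = -0.9514
  Pd branch = 0.0129·Pd^0.44·e^(0.046·RH+f) = 1.257 μm/a
  Cl⁻ term: 0.0175·223.3^0.57·exp(0.008·90+0.085·23.4) = 5.733
  r_corr = 1.257 + 5.733 = 6.991 μm/a
ISO 9224: D(t) = r_corr · t^b with b = 0.813 (zinc, B1)
  D(9) = 6.991 × 9^0.813 = 6.991 × 5.968 = 41.72 μm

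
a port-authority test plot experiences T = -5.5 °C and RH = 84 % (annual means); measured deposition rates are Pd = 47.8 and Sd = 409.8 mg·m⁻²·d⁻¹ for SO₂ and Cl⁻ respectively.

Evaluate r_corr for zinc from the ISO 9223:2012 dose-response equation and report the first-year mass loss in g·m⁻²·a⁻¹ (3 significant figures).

zinc: temperature factor f = +0.038·(-15.5) = -0.5890
  SO₂ term: 0.0129·47.8^0.44·exp(0.046·84-0.5890) = 1.87
  Cl⁻ term: 0.0175·409.8^0.57·exp(0.008·84+0.085·-5.5) = 0.6622
  r_corr = 1.87 + 0.6622 = 2.532 μm/a
Convert to mass loss: 2.532 μm/a × 7.14 g/cm³ = 18.08 g·m⁻²·a⁻¹

r_corr = 18.1 g·m⁻²·a⁻¹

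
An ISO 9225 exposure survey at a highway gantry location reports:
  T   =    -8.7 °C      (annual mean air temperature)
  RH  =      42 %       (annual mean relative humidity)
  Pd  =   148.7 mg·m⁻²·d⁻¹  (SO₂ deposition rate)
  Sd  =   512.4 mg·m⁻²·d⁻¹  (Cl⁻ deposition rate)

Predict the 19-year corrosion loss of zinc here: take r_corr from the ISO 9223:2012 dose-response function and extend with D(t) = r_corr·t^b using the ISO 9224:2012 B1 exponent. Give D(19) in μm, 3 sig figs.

zinc: T≤10 °C ⇒ hinge +0.038·(-8.7−10) = -0.7106
  Pd branch = 0.0129·Pd^0.44·e^(0.046·RH+f) = 0.3952 μm/a
  Cl⁻ term: 0.0175·512.4^0.57·exp(0.008·42+0.085·-8.7) = 0.4095
  r_corr = 0.3952 + 0.4095 = 0.8048 μm/a
Long-term exponent b (ISO 9224 Table 2, B1) = 0.813
  D(19) = 0.8048 × 19^0.813 = 0.8048 × 10.96 = 8.816 μm

D(19) = 8.82 μm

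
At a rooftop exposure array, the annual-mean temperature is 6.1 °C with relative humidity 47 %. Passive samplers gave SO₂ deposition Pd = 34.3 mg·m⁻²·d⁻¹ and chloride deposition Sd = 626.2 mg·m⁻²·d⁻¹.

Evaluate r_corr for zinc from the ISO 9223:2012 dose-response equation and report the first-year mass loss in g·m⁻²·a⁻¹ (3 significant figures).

r_corr = 15.3 g·m⁻²·a⁻¹

zinc: T≤10 °C ⇒ hinge +0.038·(6.1−10) = -0.1482
  Pd branch = 0.0129·Pd^0.44·e^(0.046·RH+f) = 0.4578 μm/a
  Cl⁻ term: 0.0175·626.2^0.57·exp(0.008·47+0.085·6.1) = 1.681
  r_corr = 0.4578 + 1.681 = 2.139 μm/a
Convert to mass loss: 2.139 μm/a × 7.14 g/cm³ = 15.27 g·m⁻²·a⁻¹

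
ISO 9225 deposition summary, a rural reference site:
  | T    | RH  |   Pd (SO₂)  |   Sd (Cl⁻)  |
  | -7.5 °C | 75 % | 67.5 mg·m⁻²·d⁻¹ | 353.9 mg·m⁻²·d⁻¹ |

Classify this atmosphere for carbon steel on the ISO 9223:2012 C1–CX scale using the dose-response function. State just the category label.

C3

carbon steel: f(T) = +0.150·(T−10) [T≤10 °C] = -2.6250
  SO₂ term: 1.77·67.5^0.52·exp(0.02·75-2.6250) = 5.136
  Cl⁻ term: 0.102·353.9^0.62·exp(0.033·75+0.04·-7.5) = 34.16
  sum: 5.136 + 34.16 → r_corr = 39.29 μm/a
ISO 9223 Table 2 (carbon steel): 25 < 39.3 ≤ 50 μm/a ⇒ C3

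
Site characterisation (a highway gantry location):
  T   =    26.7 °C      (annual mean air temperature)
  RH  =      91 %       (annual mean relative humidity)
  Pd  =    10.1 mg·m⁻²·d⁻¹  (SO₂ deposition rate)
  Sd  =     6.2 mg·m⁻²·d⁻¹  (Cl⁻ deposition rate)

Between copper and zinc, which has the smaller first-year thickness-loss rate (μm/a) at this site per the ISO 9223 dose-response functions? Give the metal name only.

copper: f(T) = -0.080·(T−10) [T>10 °C] = -1.3360
  Pd branch = 0.0053·Pd^0.26·e^(0.059·RH+f) = 0.5456 μm/a
  Sd branch = 0.01025·Sd^0.27·e^(0.036·RH+0.049·T) = 1.643 μm/a
  r_corr = 0.5456 + 1.643 = 2.189 μm/a
zinc: T>10 °C ⇒ hinge -0.071·(26.7−10) = -1.1857
  SO₂ term: 0.0129·10.1^0.44·exp(0.046·91-1.1857) = 0.717
  Sd branch = 0.0175·Sd^0.57·e^(0.008·RH+0.085·T) = 0.992 μm/a
  sum: 0.717 + 0.992 → r_corr = 1.709 μm/a
Ordering by μm/a: copper (2.19) > zinc (1.71)

zinc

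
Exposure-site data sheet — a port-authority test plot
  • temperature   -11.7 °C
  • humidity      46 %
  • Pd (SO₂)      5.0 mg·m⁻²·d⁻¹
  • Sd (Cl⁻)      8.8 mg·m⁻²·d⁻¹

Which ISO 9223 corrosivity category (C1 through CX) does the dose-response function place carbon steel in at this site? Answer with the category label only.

C2

carbon steel: temperature factor f = +0.150·(-21.7) = -3.2550
  Pd branch = 1.77·Pd^0.52·e^(0.02·RH+f) = 0.3957 μm/a
  Cl⁻ term: 0.102·8.8^0.62·exp(0.033·46+0.04·-11.7) = 1.123
  r_corr = 0.3957 + 1.123 = 1.518 μm/a
Category bounds: 1.3…25 μm/a bracket r_corr ⇒ C2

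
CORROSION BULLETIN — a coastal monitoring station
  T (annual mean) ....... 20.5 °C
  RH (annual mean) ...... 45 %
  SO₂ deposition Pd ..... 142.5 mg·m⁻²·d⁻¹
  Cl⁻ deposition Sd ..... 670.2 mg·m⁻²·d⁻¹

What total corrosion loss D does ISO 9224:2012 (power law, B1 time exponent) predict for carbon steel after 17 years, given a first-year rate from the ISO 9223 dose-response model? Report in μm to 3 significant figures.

D(17) = 398 μm

carbon steel: T>10 °C ⇒ hinge -0.054·(20.5−10) = -0.5670
  sulphur-dioxide contribution → 32.55 μm/a
  chloride contribution → 57.8 μm/a
  total first-year rate 90.35 μm/a
ISO 9224: D(t) = r_corr · t^b with b = 0.523 (carbon steel, B1)
  D(17) = 90.35 × 17^0.523 = 90.35 × 4.401 = 397.6 μm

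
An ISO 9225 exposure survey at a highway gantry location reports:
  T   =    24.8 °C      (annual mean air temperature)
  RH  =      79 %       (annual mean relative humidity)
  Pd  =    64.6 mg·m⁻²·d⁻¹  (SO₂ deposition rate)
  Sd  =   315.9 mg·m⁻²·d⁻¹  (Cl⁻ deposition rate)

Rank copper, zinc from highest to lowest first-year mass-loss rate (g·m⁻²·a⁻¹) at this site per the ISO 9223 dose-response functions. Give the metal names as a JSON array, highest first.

copper: f(T) = -0.080·(T−10) [T>10 °C] = -1.1840
  sulphur-dioxide contribution → 0.507 μm/a
  chloride contribution → 2.809 μm/a
  ⇒ r_corr(copper) = 3.316 μm/a
  mass loss = 3.316 μm/a × 8.96 g/cm³ = 29.71 g·m⁻²·a⁻¹
zinc: temperature factor f = -0.071·(14.8) = -1.0508
  sulphur-dioxide contribution → 1.069 μm/a
  chloride contribution → 7.207 μm/a
  total first-year rate 8.276 μm/a
  mass loss = 8.276 μm/a × 7.14 g/cm³ = 59.09 g·m⁻²·a⁻¹
Ordering by g·m⁻²·a⁻¹: zinc (59.1) > copper (29.7)

["zinc", "copper"]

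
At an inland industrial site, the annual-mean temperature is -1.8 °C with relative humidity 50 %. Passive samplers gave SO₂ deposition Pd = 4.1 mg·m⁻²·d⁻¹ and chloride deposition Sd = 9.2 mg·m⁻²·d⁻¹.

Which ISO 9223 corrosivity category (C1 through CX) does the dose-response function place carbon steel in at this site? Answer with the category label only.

carbon steel: f(T) = +0.150·(T−10) [T≤10 °C] = -1.7700
  SO₂ term: 1.77·4.1^0.52·exp(0.02·50-1.7700) = 1.707
  Sd branch = 0.102·Sd^0.62·e^(0.033·RH+0.04·T) = 1.956 μm/a
  sum: 1.707 + 1.956 → r_corr = 3.663 μm/a
3.66 μm/a falls in (1.3, 25] for carbon steel → category C2

C2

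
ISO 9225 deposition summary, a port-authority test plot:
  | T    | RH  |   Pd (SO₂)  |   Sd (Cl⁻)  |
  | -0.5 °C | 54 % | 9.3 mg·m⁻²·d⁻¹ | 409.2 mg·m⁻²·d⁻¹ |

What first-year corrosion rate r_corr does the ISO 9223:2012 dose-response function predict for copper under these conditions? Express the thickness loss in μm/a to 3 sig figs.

copper: T≤10 °C ⇒ hinge +0.126·(-0.5−10) = -1.3230
  Pd branch = 0.0053·Pd^0.26·e^(0.059·RH+f) = 0.06098 μm/a
  Cl⁻ term: 0.01025·409.2^0.27·exp(0.036·54+0.049·-0.5) = 0.3545
  sum: 0.06098 + 0.3545 → r_corr = 0.4154 μm/a

r_corr = 0.415 μm/a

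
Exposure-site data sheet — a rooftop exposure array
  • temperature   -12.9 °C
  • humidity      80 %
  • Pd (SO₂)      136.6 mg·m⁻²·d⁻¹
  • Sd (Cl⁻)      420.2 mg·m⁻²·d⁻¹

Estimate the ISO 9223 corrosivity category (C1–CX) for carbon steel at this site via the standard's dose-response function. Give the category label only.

carbon steel: T≤10 °C ⇒ hinge +0.150·(-12.9−10) = -3.4350
  sulphur-dioxide contribution → 3.643 μm/a
  chloride contribution → 36.11 μm/a
  total first-year rate 39.75 μm/a
Category bounds: 25…50 μm/a bracket r_corr ⇒ C3

C3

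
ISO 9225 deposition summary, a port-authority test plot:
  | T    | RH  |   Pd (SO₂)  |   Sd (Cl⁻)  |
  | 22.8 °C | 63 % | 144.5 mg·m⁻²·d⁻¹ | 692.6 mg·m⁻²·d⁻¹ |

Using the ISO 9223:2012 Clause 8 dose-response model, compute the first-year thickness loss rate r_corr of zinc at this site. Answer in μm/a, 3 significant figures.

r_corr = 9.21 μm/a

zinc: temperature factor f = -0.071·(12.8) = -0.9088
  Pd branch = 0.0129·Pd^0.44·e^(0.046·RH+f) = 0.8411 μm/a
  Sd branch = 0.0175·Sd^0.57·e^(0.008·RH+0.085·T) = 8.369 μm/a
  sum: 0.8411 + 8.369 → r_corr = 9.21 μm/a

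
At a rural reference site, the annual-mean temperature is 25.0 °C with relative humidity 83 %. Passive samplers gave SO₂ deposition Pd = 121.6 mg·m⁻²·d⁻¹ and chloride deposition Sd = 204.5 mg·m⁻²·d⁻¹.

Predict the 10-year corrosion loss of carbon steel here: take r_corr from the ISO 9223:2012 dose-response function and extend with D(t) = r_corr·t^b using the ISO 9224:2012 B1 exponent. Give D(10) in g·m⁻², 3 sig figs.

carbon steel: temperature factor f = -0.054·(15.0) = -0.8100
  SO₂ term: 1.77·121.6^0.52·exp(0.02·83-0.8100) = 50.27
  Sd branch = 0.102·Sd^0.62·e^(0.033·RH+0.04·T) = 116.2 μm/a
  sum: 50.27 + 116.2 → r_corr = 166.4 μm/a
Power-law: D(10) = r_corr · 10^0.523
  D(10) = 166.4 × 10^0.523 = 166.4 × 3.334 = 554.9 μm
  Mass loss = 554.9 μm × 7.85 g/cm³ = 4356 g·m⁻²

D(10) = 4.36e+03 g·m⁻²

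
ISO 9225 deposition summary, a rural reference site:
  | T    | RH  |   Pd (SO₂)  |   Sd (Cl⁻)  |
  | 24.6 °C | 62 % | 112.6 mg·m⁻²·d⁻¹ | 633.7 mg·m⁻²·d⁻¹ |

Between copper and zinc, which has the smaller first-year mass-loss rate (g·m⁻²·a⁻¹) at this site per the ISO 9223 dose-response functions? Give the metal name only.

copper

copper: T>10 °C ⇒ hinge -0.080·(24.6−10) = -1.1680
  Pd branch = 0.0053·Pd^0.26·e^(0.059·RH+f) = 0.2183 μm/a
  Cl⁻ term: 0.01025·633.7^0.27·exp(0.036·62+0.049·24.6) = 1.82
  r_corr = 0.2183 + 1.82 = 2.038 μm/a
  mass loss = 2.038 μm/a × 8.96 g/cm³ = 18.26 g·m⁻²·a⁻¹
zinc: temperature factor f = -0.071·(14.6) = -1.0366
  Pd branch = 0.0129·Pd^0.44·e^(0.046·RH+f) = 0.6334 μm/a
  Sd branch = 0.0175·Sd^0.57·e^(0.008·RH+0.085·T) = 9.197 μm/a
  sum: 0.6334 + 9.197 → r_corr = 9.83 μm/a
  mass loss = 9.83 μm/a × 7.14 g/cm³ = 70.19 g·m⁻²·a⁻¹
Ordering by g·m⁻²·a⁻¹: zinc (70.2) > copper (18.3)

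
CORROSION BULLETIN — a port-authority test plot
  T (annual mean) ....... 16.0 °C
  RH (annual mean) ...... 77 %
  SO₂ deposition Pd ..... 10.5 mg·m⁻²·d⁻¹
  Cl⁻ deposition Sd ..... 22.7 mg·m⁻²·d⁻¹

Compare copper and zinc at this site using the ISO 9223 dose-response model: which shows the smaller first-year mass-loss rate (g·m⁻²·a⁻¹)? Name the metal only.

copper: T>10 °C ⇒ hinge -0.080·(16.0−10) = -0.4800
  sulphur-dioxide contribution → 0.568 μm/a
  chloride contribution → 0.8341 μm/a
  ⇒ r_corr(copper) = 1.402 μm/a
  mass loss = 1.402 μm/a × 8.96 g/cm³ = 12.56 g·m⁻²·a⁻¹
zinc: f(T) = -0.071·(T−10) [T>10 °C] = -0.4260
  sulphur-dioxide contribution → 0.8188 μm/a
  chloride contribution → 0.7484 μm/a
  ⇒ r_corr(zinc) = 1.567 μm/a
  mass loss = 1.567 μm/a × 7.14 g/cm³ = 11.19 g·m⁻²·a⁻¹
Ordering by g·m⁻²·a⁻¹: copper (12.6) > zinc (11.2)

zinc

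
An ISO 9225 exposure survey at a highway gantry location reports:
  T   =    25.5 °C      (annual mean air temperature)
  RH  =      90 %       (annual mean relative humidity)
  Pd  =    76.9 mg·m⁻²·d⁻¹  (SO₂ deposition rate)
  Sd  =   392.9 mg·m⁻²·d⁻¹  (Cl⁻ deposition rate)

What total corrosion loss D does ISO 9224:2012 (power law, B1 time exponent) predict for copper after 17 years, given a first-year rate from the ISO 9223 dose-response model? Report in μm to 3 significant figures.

copper: T>10 °C ⇒ hinge -0.080·(25.5−10) = -1.2400
  Pd branch = 0.0053·Pd^0.26·e^(0.059·RH+f) = 0.9598 μm/a
  Cl⁻ term: 0.01025·392.9^0.27·exp(0.036·90+0.049·25.5) = 4.581
  r_corr = 0.9598 + 4.581 = 5.541 μm/a
ISO 9224: D(t) = r_corr · t^b with b = 0.667 (copper, B1)
  D(17) = 5.541 × 17^0.667 = 5.541 × 6.618 = 36.67 μm

D(17) = 36.7 μm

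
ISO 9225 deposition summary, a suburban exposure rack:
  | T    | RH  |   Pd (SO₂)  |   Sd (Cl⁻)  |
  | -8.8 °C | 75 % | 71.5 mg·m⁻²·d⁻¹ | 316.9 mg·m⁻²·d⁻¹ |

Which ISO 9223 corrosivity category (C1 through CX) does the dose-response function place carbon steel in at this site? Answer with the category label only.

C3

carbon steel: temperature factor f = +0.150·(-18.8) = -2.8200
  SO₂ term: 1.77·71.5^0.52·exp(0.02·75-2.8200) = 4.355
  Cl⁻ term: 0.102·316.9^0.62·exp(0.033·75+0.04·-8.8) = 30.28
  r_corr = 4.355 + 30.28 = 34.64 μm/a
Category bounds: 25…50 μm/a bracket r_corr ⇒ C3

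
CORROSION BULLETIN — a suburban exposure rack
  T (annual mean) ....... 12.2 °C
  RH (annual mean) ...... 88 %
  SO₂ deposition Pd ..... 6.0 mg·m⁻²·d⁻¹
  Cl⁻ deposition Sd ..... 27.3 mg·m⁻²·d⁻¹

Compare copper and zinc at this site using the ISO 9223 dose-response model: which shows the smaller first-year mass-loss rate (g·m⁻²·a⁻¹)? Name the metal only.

copper: temperature factor f = -0.080·(2.2) = -0.1760
  SO₂ term: 0.0053·6.0^0.26·exp(0.059·88-0.1760) = 1.274
  Sd branch = 0.01025·Sd^0.27·e^(0.036·RH+0.049·T) = 1.081 μm/a
  sum: 1.274 + 1.081 → r_corr = 2.355 μm/a
  mass loss = 2.355 μm/a × 8.96 g/cm³ = 21.1 g·m⁻²·a⁻¹
zinc: T>10 °C ⇒ hinge -0.071·(12.2−10) = -0.1562
  Pd branch = 0.0129·Pd^0.44·e^(0.046·RH+f) = 1.39 μm/a
  Sd branch = 0.0175·Sd^0.57·e^(0.008·RH+0.085·T) = 0.6573 μm/a
  r_corr = 1.39 + 0.6573 = 2.048 μm/a
  mass loss = 2.048 μm/a × 7.14 g/cm³ = 14.62 g·m⁻²·a⁻¹
Ordering by g·m⁻²·a⁻¹: copper (21.1) > zinc (14.6)

zinc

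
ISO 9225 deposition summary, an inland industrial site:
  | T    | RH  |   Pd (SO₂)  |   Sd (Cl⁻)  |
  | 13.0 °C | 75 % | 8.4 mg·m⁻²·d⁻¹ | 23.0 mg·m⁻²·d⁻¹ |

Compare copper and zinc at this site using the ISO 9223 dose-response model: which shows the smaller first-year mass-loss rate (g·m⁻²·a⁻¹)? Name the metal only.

zinc

copper: T>10 °C ⇒ hinge -0.080·(13.0−10) = -0.2400
  sulphur-dioxide contribution → 0.6055 μm/a
  chloride contribution → 0.6724 μm/a
  ⇒ r_corr(copper) = 1.278 μm/a
  mass loss = 1.278 μm/a × 8.96 g/cm³ = 11.45 g·m⁻²·a⁻¹
zinc: f(T) = -0.071·(T−10) [T>10 °C] = -0.2130
  sulphur-dioxide contribution → 0.8377 μm/a
  chloride contribution → 0.575 μm/a
  total first-year rate 1.413 μm/a
  mass loss = 1.413 μm/a × 7.14 g/cm³ = 10.09 g·m⁻²·a⁻¹
Ordering by g·m⁻²·a⁻¹: copper (11.4) > zinc (10.1)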